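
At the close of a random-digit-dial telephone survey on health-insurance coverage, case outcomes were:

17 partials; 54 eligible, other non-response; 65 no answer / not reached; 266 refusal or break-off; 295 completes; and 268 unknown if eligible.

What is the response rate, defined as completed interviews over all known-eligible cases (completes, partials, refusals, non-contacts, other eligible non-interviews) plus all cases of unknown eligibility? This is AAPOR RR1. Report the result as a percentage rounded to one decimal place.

30.6%

Numerator = 295
Base = 295 + 17 + 266 + 65 + 54 + 268 = 965
RR1 = 295 / 965 = 0.3057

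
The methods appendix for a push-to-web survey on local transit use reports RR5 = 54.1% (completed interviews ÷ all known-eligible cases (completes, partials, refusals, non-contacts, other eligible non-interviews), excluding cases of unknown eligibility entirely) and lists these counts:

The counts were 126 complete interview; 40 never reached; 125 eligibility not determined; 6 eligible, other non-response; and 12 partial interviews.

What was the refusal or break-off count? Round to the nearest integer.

49

RR5 = 126 / D = 0.541
D = 126 / 0.541 = 232.9
Remaining denominator categories sum to 184
refusal or break-off = 232.9 − 184 ≈ 49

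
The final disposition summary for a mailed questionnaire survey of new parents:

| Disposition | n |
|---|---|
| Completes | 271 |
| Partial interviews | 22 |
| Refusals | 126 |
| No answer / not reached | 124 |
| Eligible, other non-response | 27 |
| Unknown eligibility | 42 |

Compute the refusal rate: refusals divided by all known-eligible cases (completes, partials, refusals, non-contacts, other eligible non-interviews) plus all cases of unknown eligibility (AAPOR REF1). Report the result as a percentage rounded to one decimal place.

Top → 126
Base → 271 + 22 + 126 + 124 + 27 + 42 = 612
REF1 = 126 / 612 = 0.2059

20.6%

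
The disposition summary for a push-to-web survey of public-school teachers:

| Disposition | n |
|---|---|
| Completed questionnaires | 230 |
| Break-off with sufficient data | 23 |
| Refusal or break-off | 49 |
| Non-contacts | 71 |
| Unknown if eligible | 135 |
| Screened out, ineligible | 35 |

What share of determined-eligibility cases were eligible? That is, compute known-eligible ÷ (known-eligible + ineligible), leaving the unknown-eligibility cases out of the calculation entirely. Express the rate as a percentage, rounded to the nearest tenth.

91.4%

Eligible (known): 230 + 23 + 49 + 71 = 373
e = 373 / (373 + 35) = 373 / 408 = 0.9142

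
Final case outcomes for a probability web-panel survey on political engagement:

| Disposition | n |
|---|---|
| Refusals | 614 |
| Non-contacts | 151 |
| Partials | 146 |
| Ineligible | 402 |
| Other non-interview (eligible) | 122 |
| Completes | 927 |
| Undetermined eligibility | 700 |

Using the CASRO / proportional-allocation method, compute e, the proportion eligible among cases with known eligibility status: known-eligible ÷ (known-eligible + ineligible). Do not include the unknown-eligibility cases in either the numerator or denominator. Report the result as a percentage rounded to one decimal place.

83.0%

Eligible (known) = 927 + 146 + 614 + 151 + 122 = 1960
e = 1960 / (1960 + 402) = 1960 / 2362 = 0.8298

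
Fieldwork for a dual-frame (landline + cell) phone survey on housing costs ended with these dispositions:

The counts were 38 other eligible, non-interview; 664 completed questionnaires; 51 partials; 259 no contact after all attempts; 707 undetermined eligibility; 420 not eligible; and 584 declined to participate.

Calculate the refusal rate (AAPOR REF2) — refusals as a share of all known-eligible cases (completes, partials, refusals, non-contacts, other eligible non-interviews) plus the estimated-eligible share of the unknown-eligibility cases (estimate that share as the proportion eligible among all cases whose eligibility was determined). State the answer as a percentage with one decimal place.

27.1%

Numerator → 584
Eligible (known) → 664 + 51 + 584 + 259 + 38 = 1596
e = 1596 / (1596 + 420) = 1596 / 2016 = 0.7917
Estimated eligible among unknowns → 0.7917 × 707 = 559.73
Denominator → 1596 + 559.73 = 2155.73
REF2 = 584 / 2155.73 = 0.2709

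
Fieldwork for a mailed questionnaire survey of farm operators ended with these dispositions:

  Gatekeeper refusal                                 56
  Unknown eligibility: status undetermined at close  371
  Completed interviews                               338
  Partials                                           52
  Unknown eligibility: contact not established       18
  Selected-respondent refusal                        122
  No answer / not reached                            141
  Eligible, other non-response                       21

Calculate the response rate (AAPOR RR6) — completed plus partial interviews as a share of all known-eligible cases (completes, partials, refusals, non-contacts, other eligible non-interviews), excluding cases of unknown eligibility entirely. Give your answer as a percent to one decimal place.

Refused = 56 + 122 = 178
Unknown if eligible = 18 + 371 = 389
Numerator: 338 + 52 = 390
Denom: 338 + 52 + 178 + 141 + 21 = 730
RR6 = 390 / 730 = 0.5342

53.4%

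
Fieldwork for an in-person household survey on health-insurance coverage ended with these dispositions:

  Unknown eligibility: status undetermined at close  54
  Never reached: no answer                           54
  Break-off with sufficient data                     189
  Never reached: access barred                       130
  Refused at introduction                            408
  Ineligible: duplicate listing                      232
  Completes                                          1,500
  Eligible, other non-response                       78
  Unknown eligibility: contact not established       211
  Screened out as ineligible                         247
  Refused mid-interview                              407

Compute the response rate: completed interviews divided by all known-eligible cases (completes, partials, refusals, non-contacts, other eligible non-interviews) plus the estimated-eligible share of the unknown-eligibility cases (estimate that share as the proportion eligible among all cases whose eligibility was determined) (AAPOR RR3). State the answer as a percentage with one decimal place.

Refusals = 408 + 407 = 815
Non-contacts = 54 + 130 = 184
Undetermined eligibility = 211 + 54 = 265
Screened out, ineligible = 247 + 232 = 479
Top = 1500
Eligible (known) = 1500 + 189 + 815 + 184 + 78 = 2766
e = 2766 / (2766 + 479) = 2766 / 3245 = 0.8524
Eligible share of unknowns = 0.8524 × 265 = 225.89
Denominator = 2766 + 225.89 = 2991.89
RR3 = 1500 / 2991.89 = 0.5014

50.1%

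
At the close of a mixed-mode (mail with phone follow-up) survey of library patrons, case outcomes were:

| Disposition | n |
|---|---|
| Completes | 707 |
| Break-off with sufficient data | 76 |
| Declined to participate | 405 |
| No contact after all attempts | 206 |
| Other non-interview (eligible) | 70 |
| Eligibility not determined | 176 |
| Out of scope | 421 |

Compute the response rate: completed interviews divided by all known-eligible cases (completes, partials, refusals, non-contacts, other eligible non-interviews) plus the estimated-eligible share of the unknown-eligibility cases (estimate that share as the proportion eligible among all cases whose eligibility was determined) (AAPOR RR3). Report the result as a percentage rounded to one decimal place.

44.2%

Top = 707
Determined eligible = 707 + 76 + 405 + 206 + 70 = 1464
e = 1464 / (1464 + 421) = 1464 / 1885 = 0.7767
Estimated eligible among unknowns = 0.7767 × 176 = 136.70
Base = 1464 + 136.70 = 1600.70
RR3 = 707 / 1600.70 = 0.4417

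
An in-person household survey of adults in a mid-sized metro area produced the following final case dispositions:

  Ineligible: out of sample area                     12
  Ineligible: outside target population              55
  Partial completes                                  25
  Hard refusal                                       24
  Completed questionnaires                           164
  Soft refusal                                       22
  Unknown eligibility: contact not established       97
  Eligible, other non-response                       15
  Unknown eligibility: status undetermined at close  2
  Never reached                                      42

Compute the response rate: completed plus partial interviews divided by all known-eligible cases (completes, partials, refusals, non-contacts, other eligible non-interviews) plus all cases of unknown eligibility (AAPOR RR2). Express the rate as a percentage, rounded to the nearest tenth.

Refused = 24 + 22 = 46
Unknown eligibility = 97 + 2 = 99
Not eligible = 55 + 12 = 67
Top = 164 + 25 = 189
Base = 164 + 25 + 46 + 42 + 15 + 99 = 391
RR2 = 189 / 391 = 0.4834

48.3%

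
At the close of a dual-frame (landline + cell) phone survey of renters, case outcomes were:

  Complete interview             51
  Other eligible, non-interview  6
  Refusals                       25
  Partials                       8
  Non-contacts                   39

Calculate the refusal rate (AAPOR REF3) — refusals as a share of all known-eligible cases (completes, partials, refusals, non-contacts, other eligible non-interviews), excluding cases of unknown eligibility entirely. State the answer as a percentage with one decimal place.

Numerator: 25
Denominator: 51 + 8 + 25 + 39 + 6 = 129
REF3 = 25 / 129 = 0.1938

19.4%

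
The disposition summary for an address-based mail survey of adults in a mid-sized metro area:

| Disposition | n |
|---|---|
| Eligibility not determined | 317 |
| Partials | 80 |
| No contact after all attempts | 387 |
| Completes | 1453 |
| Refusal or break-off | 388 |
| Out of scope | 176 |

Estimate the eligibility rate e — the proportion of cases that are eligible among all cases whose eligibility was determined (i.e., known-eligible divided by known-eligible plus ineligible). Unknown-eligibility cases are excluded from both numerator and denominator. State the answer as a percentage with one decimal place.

92.9%

Known eligible → 1453 + 80 + 388 + 387 = 2308
e = 2308 / (2308 + 176) = 2308 / 2484 = 0.9291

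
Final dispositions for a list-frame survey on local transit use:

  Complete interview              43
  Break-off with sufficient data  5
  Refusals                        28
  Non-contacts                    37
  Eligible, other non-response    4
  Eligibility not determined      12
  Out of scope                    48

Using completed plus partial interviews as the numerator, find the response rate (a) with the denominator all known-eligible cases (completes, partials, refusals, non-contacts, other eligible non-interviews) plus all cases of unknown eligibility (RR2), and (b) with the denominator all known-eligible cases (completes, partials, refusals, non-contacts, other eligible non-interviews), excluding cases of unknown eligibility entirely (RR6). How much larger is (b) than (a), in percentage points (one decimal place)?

3.8

Top = 43 + 5 = 48
Base = 43 + 5 + 28 + 37 + 4 + 12 = 129
RR2 = 48 / 129 = 0.3721
Base = 43 + 5 + 28 + 37 + 4 = 117
RR6 = 48 / 117 = 0.4103
Difference = 41.03 − 37.21 = 3.82 percentage points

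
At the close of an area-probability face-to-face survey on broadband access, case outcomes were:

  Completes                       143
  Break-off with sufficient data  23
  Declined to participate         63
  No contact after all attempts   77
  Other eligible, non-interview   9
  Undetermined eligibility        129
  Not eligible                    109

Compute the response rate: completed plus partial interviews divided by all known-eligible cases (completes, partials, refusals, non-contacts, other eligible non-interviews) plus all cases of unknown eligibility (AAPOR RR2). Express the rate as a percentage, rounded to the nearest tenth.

37.4%

Numerator = 143 + 23 = 166
Base = 143 + 23 + 63 + 77 + 9 + 129 = 444
RR2 = 166 / 444 = 0.3739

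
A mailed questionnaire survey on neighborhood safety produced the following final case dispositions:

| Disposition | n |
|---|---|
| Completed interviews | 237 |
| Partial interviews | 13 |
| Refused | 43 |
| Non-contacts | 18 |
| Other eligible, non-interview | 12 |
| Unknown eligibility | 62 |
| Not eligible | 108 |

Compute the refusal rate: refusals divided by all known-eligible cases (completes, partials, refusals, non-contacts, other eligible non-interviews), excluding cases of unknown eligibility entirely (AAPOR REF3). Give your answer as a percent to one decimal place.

Numerator: 43
Denominator: 237 + 13 + 43 + 18 + 12 = 323
REF3 = 43 / 323 = 0.1331

13.3%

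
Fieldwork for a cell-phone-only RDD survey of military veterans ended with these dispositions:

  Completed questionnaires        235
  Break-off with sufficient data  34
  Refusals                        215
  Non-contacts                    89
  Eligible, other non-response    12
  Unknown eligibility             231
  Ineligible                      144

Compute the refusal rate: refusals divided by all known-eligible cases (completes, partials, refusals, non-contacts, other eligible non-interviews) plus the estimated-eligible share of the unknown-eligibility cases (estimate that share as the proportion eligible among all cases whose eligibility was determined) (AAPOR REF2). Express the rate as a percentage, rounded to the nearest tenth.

27.9%

Top: 215
Known eligible: 235 + 34 + 215 + 89 + 12 = 585
e = 585 / (585 + 144) = 585 / 729 = 0.8025
Estimated eligible among unknowns: 0.8025 × 231 = 185.38
Base: 585 + 185.38 = 770.38
REF2 = 215 / 770.38 = 0.2791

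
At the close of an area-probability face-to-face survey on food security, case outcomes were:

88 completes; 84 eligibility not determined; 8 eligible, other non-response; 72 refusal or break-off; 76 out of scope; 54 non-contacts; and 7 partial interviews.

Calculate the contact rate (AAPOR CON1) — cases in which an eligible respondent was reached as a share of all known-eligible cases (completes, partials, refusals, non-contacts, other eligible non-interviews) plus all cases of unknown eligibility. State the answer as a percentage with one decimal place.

Num: 88 + 7 + 72 + 8 = 175
Denom: 88 + 7 + 72 + 54 + 8 + 84 = 313
CON1 = 175 / 313 = 0.5591

55.9%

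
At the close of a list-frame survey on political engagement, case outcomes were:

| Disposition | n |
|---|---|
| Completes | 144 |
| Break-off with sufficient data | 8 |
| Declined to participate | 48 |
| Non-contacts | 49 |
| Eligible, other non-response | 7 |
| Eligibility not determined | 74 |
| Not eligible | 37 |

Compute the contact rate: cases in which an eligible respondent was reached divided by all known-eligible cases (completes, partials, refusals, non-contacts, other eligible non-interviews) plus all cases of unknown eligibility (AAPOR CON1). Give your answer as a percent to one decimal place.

Numerator: 144 + 8 + 48 + 7 = 207
Denominator: 144 + 8 + 48 + 49 + 7 + 74 = 330
CON1 = 207 / 330 = 0.6273

62.7%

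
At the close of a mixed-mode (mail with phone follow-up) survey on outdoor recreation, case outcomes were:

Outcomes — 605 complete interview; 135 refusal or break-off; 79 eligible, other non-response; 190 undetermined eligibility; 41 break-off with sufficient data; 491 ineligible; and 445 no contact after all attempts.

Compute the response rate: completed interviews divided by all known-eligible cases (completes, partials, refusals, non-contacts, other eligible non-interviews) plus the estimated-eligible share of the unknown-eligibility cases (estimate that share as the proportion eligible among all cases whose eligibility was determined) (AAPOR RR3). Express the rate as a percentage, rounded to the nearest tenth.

Numerator: 605
Known eligible: 605 + 41 + 135 + 445 + 79 = 1305
e = 1305 / (1305 + 491) = 1305 / 1796 = 0.7266
e × U: 0.7266 × 190 = 138.05
Denominator: 1305 + 138.05 = 1443.05
RR3 = 605 / 1443.05 = 0.4193

41.9%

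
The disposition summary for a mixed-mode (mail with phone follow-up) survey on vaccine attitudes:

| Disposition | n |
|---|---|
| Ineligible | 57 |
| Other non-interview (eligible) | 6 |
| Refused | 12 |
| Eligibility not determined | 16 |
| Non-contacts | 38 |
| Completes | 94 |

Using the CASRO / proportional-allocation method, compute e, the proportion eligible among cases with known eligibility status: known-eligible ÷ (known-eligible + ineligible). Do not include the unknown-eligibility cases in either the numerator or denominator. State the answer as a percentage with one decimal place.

Eligible (known) = 94 + 12 + 38 + 6 = 150
e = 150 / (150 + 57) = 150 / 207 = 0.7246

72.5%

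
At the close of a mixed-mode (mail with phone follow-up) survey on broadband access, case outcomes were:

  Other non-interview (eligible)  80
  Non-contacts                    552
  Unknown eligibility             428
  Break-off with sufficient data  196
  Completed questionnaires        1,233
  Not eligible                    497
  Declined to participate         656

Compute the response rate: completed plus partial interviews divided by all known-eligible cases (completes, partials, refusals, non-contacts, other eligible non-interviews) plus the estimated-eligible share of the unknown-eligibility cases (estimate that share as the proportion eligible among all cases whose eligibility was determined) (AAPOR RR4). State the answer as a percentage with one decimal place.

46.4%

Numerator → 1233 + 196 = 1429
Determined eligible → 1233 + 196 + 656 + 552 + 80 = 2717
e = 2717 / (2717 + 497) = 2717 / 3214 = 0.8454
e × U → 0.8454 × 428 = 361.83
Base → 2717 + 361.83 = 3078.83
RR4 = 1429 / 3078.83 = 0.4641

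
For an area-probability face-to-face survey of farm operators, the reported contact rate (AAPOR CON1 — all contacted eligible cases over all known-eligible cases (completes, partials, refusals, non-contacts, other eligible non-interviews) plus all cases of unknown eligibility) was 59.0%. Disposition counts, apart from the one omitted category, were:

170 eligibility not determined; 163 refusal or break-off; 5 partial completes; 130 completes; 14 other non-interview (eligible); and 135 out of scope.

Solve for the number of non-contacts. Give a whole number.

Top → 130 + 5 + 163 + 14 = 312
CON1 = 312 / D = 0.590
D = 312 / 0.590 = 528.8
Rest of base = 482
non-contacts = 528.8 − 482 ≈ 47

47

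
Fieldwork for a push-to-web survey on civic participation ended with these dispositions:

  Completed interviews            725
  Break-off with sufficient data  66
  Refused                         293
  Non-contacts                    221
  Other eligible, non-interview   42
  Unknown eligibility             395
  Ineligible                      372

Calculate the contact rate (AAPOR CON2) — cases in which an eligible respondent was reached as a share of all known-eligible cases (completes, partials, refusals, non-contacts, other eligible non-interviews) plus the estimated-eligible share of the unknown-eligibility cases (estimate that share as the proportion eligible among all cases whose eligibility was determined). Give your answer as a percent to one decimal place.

Top = 725 + 66 + 293 + 42 = 1126
Determined eligible = 725 + 66 + 293 + 221 + 42 = 1347
e = 1347 / (1347 + 372) = 1347 / 1719 = 0.7836
e × U = 0.7836 × 395 = 309.52
Denominator = 1347 + 309.52 = 1656.52
CON2 = 1126 / 1656.52 = 0.6797

68.0%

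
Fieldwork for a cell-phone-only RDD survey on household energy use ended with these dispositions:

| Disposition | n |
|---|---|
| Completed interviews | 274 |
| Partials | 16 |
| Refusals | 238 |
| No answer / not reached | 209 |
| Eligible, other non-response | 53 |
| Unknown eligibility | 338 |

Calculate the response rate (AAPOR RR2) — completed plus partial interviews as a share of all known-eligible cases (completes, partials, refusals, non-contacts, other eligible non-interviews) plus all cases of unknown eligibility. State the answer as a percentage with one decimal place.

Numerator: 274 + 16 = 290
Base: 274 + 16 + 238 + 209 + 53 + 338 = 1128
RR2 = 290 / 1128 = 0.2571

25.7%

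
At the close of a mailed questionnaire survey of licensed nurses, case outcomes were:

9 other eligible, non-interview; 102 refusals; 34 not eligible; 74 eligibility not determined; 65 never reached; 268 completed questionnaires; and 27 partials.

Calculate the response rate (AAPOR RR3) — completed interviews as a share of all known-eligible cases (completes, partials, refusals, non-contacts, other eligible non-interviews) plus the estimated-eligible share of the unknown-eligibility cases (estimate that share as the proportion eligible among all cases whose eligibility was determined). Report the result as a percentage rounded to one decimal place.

Numerator → 268
Known eligible → 268 + 27 + 102 + 65 + 9 = 471
e = 471 / (471 + 34) = 471 / 505 = 0.9327
e × U → 0.9327 × 74 = 69.02
Denominator → 471 + 69.02 = 540.02
RR3 = 268 / 540.02 = 0.4963

49.6%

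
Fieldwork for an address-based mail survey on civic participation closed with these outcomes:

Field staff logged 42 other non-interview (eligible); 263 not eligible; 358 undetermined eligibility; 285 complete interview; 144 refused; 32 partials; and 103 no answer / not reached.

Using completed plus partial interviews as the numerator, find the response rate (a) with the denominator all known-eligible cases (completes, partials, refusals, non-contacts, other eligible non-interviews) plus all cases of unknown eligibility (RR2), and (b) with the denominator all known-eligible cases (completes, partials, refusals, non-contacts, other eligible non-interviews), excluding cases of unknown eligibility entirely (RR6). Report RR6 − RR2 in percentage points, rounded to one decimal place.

19.4

Num: 285 + 32 = 317
Denom: 285 + 32 + 144 + 103 + 42 + 358 = 964
RR2 = 317 / 964 = 0.3288
Denom: 285 + 32 + 144 + 103 + 42 = 606
RR6 = 317 / 606 = 0.5231
Difference = 52.31 − 32.88 = 19.43 percentage points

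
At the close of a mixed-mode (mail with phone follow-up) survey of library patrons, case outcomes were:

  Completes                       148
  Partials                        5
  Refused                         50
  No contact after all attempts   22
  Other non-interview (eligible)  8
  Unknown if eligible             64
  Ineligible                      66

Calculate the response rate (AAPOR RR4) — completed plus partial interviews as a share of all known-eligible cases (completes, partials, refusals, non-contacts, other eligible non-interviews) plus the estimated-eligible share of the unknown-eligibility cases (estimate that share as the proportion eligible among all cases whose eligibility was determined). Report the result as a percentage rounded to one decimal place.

Num = 148 + 5 = 153
Eligible (known) = 148 + 5 + 50 + 22 + 8 = 233
e = 233 / (233 + 66) = 233 / 299 = 0.7793
e × U = 0.7793 × 64 = 49.88
Base = 233 + 49.88 = 282.88
RR4 = 153 / 282.88 = 0.5409

54.1%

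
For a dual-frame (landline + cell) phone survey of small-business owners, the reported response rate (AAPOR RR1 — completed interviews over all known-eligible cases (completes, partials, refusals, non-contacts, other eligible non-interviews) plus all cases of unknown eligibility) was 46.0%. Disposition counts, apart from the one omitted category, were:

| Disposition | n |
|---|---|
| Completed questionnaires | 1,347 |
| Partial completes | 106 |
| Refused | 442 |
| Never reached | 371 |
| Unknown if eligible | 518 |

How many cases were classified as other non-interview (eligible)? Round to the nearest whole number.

RR1 = 1347 / D = 0.460
D = 1347 / 0.460 = 2928.3
Other denominator terms total 2784
other non-interview (eligible) = 2928.3 − 2784 ≈ 144

144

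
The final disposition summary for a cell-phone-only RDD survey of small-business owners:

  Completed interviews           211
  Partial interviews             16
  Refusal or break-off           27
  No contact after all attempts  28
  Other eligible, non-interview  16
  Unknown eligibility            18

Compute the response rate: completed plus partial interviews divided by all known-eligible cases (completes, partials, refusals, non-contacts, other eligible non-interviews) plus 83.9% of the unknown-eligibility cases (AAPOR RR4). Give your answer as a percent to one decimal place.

72.5%

Top: 211 + 16 = 227
Eligible (known): 211 + 16 + 27 + 28 + 16 = 298
e × U: 0.8390 × 18 = 15.10
Denom: 298 + 15.10 = 313.10
RR4 = 227 / 313.10 = 0.7250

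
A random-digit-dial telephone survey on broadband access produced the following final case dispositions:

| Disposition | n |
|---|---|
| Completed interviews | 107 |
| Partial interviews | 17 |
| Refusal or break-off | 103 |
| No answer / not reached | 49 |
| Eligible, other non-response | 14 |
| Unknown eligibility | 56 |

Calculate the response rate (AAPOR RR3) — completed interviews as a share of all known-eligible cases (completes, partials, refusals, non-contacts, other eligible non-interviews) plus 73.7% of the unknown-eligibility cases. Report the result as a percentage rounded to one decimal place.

Num: 107
Eligible (known): 107 + 17 + 103 + 49 + 14 = 290
Eligible share of unknowns: 0.7370 × 56 = 41.27
Base: 290 + 41.27 = 331.27
RR3 = 107 / 331.27 = 0.3230

32.3%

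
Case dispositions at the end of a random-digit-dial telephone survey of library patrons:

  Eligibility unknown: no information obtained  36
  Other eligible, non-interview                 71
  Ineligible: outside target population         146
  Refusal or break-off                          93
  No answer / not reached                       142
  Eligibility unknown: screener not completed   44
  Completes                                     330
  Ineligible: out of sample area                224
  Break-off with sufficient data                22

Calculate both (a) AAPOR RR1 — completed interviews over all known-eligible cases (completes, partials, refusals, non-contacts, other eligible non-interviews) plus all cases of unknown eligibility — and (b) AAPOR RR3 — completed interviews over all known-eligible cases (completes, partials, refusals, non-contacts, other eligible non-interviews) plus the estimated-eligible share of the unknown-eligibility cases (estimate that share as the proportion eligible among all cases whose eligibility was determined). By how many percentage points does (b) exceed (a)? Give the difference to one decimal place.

Unknown if eligible = 44 + 36 = 80
Out of scope = 146 + 224 = 370
Num → 330
Denominator → 330 + 22 + 93 + 142 + 71 + 80 = 738
RR1 = 330 / 738 = 0.4472
Eligible (known) → 330 + 22 + 93 + 142 + 71 = 658
e = 658 / (658 + 370) = 658 / 1028 = 0.6401
e × U → 0.6401 × 80 = 51.21
Denominator → 658 + 51.21 = 709.21
RR3 = 330 / 709.21 = 0.4653
Difference = 46.53 − 44.72 = 1.81 percentage points

1.8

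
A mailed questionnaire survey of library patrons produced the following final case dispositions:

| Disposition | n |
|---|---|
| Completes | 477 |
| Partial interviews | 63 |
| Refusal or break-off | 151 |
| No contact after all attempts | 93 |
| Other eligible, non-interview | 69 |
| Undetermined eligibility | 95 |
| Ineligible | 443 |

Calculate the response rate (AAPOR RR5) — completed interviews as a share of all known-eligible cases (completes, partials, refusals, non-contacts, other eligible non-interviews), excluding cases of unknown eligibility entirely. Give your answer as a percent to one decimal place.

Numerator: 477
Denominator: 477 + 63 + 151 + 93 + 69 = 853
RR5 = 477 / 853 = 0.5592

55.9%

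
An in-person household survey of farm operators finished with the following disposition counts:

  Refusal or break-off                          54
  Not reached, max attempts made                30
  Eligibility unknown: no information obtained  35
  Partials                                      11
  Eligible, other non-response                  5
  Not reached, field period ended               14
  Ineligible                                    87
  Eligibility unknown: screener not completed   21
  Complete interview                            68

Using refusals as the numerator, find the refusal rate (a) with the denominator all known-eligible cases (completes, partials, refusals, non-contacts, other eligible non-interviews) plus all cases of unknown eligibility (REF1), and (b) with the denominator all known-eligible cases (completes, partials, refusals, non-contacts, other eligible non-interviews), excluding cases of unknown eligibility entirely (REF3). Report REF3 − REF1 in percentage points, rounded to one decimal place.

7.0

No contact after all attempts = 14 + 30 = 44
Unknown eligibility = 21 + 35 = 56
Numerator → 54
Denominator → 68 + 11 + 54 + 44 + 5 + 56 = 238
REF1 = 54 / 238 = 0.2269
Denominator → 68 + 11 + 54 + 44 + 5 = 182
REF3 = 54 / 182 = 0.2967
Difference = 29.67 − 22.69 = 6.98 percentage points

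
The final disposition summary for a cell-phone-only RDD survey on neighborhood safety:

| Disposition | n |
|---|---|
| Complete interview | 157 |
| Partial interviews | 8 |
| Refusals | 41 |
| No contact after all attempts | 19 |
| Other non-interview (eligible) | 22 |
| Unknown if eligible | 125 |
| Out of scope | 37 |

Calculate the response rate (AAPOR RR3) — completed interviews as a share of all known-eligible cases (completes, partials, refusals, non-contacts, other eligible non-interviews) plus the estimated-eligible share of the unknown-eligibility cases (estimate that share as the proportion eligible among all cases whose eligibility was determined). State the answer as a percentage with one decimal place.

Top = 157
Known eligible = 157 + 8 + 41 + 19 + 22 = 247
e = 247 / (247 + 37) = 247 / 284 = 0.8697
Estimated eligible among unknowns = 0.8697 × 125 = 108.71
Denom = 247 + 108.71 = 355.71
RR3 = 157 / 355.71 = 0.4414

44.1%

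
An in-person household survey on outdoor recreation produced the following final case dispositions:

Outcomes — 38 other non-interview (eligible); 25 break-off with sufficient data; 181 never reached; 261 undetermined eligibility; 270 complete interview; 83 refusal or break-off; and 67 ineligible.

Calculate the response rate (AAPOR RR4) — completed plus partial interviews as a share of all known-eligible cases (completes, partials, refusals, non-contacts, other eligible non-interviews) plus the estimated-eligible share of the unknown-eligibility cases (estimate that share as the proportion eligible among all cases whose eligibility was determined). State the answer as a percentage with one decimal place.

Top = 270 + 25 = 295
Determined eligible = 270 + 25 + 83 + 181 + 38 = 597
e = 597 / (597 + 67) = 597 / 664 = 0.8991
e × U = 0.8991 × 261 = 234.67
Denominator = 597 + 234.67 = 831.67
RR4 = 295 / 831.67 = 0.3547

35.5%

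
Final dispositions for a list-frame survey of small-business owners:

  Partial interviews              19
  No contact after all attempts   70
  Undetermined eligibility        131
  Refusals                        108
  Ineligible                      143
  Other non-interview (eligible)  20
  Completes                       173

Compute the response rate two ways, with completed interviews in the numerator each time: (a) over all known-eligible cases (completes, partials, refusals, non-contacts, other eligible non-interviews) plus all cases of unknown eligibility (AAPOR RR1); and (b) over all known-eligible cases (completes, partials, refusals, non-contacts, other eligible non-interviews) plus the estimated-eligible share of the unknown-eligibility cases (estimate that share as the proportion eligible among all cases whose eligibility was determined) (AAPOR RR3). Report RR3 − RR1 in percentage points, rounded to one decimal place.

2.4

Top → 173
Denom → 173 + 19 + 108 + 70 + 20 + 131 = 521
RR1 = 173 / 521 = 0.3321
Eligible (known) → 173 + 19 + 108 + 70 + 20 = 390
e = 390 / (390 + 143) = 390 / 533 = 0.7317
e × U → 0.7317 × 131 = 95.85
Denom → 390 + 95.85 = 485.85
RR3 = 173 / 485.85 = 0.3561
Difference = 35.61 − 33.21 = 2.40 percentage points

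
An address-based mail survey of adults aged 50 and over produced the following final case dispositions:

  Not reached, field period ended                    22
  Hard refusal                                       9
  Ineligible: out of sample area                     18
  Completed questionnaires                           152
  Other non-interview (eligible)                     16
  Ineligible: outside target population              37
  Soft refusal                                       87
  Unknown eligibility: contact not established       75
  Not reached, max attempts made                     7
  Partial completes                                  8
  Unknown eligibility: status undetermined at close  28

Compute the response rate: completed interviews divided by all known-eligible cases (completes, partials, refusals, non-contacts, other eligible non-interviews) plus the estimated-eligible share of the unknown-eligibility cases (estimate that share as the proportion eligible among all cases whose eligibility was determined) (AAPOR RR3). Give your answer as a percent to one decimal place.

39.2%

Refusal or break-off = 9 + 87 = 96
No answer / not reached = 22 + 7 = 29
Unknown eligibility = 75 + 28 = 103
Out of scope = 37 + 18 = 55
Numerator = 152
Eligible (known) = 152 + 8 + 96 + 29 + 16 = 301
e = 301 / (301 + 55) = 301 / 356 = 0.8455
Eligible share of unknowns = 0.8455 × 103 = 87.09
Base = 301 + 87.09 = 388.09
RR3 = 152 / 388.09 = 0.3917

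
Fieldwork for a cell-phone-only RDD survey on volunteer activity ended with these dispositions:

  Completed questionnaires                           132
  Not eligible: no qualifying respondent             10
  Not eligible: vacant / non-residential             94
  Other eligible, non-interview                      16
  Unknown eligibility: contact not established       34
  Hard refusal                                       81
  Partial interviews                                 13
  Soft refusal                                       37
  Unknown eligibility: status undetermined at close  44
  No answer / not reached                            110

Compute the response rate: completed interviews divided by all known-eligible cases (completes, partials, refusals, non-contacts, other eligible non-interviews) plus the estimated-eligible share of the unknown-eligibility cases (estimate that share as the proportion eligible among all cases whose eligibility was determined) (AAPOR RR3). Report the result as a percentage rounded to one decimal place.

29.3%

Declined to participate = 81 + 37 = 118
Eligibility not determined = 34 + 44 = 78
Screened out, ineligible = 10 + 94 = 104
Numerator → 132
Determined eligible → 132 + 13 + 118 + 110 + 16 = 389
e = 389 / (389 + 104) = 389 / 493 = 0.7890
Estimated eligible among unknowns → 0.7890 × 78 = 61.54
Base → 389 + 61.54 = 450.54
RR3 = 132 / 450.54 = 0.2930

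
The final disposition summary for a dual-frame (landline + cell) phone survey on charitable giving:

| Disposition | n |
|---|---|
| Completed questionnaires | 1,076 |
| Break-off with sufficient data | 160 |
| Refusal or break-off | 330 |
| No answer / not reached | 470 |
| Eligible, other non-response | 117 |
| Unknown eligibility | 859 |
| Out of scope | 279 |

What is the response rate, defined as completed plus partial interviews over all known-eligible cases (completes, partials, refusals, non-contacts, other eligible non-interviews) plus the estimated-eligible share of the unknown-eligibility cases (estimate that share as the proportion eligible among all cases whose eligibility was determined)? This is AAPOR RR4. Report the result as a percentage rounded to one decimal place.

42.4%

Num → 1076 + 160 = 1236
Eligible (known) → 1076 + 160 + 330 + 470 + 117 = 2153
e = 2153 / (2153 + 279) = 2153 / 2432 = 0.8853
Estimated eligible among unknowns → 0.8853 × 859 = 760.47
Base → 2153 + 760.47 = 2913.47
RR4 = 1236 / 2913.47 = 0.4242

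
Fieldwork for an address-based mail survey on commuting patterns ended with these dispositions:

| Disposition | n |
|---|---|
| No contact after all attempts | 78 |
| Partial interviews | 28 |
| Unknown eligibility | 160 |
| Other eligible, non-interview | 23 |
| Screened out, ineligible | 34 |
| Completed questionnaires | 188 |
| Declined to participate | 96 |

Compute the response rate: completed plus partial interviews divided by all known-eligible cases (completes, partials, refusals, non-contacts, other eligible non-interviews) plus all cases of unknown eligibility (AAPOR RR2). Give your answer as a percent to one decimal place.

Numerator → 188 + 28 = 216
Denom → 188 + 28 + 96 + 78 + 23 + 160 = 573
RR2 = 216 / 573 = 0.3770

37.7%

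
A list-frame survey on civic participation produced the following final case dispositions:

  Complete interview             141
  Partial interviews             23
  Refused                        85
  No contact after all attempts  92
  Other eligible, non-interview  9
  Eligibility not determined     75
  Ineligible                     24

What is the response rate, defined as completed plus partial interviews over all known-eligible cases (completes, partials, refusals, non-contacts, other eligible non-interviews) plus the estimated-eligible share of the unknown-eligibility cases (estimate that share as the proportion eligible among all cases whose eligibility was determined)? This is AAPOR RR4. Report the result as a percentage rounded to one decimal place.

39.0%

Num = 141 + 23 = 164
Known eligible = 141 + 23 + 85 + 92 + 9 = 350
e = 350 / (350 + 24) = 350 / 374 = 0.9358
e × U = 0.9358 × 75 = 70.19
Denominator = 350 + 70.19 = 420.19
RR4 = 164 / 420.19 = 0.3903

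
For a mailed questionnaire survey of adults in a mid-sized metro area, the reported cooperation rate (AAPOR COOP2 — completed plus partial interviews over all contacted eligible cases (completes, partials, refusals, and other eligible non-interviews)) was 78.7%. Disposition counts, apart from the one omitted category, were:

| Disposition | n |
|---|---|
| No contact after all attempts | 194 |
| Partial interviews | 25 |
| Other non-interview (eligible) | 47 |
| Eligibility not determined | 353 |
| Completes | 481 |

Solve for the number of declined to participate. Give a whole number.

90

Top → 481 + 25 = 506
COOP2 = 506 / D = 0.787
D = 506 / 0.787 = 642.9
Other denominator terms total 553
declined to participate = 642.9 − 553 ≈ 90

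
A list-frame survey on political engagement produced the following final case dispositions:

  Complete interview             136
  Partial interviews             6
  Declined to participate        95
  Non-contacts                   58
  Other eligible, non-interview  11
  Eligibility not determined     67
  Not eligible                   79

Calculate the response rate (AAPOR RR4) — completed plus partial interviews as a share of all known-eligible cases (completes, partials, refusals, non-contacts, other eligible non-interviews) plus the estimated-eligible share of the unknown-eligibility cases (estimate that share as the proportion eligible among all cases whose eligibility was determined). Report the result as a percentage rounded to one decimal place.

39.5%

Num: 136 + 6 = 142
Known eligible: 136 + 6 + 95 + 58 + 11 = 306
e = 306 / (306 + 79) = 306 / 385 = 0.7948
Eligible share of unknowns: 0.7948 × 67 = 53.25
Denom: 306 + 53.25 = 359.25
RR4 = 142 / 359.25 = 0.3953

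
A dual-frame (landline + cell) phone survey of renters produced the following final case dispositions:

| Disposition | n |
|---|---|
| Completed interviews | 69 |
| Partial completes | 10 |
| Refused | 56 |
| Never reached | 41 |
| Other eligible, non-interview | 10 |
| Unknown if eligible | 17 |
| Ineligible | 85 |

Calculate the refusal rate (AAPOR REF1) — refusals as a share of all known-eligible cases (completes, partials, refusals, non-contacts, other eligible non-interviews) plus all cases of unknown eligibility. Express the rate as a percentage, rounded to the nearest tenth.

Num = 56
Denominator = 69 + 10 + 56 + 41 + 10 + 17 = 203
REF1 = 56 / 203 = 0.2759

27.6%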